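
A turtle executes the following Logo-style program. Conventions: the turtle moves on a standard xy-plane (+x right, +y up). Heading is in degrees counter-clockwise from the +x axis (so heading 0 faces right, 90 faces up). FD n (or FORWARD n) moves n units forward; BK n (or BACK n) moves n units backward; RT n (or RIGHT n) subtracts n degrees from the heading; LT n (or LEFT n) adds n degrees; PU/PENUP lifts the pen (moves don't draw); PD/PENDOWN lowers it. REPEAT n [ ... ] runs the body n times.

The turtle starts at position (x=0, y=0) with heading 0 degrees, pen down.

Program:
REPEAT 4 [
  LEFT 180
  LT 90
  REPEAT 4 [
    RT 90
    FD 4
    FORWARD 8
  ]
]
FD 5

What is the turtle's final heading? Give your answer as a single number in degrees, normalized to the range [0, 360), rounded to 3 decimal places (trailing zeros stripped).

Answer: 0

Derivation:
Executing turtle program step by step:
Start: pos=(0,0), heading=0, pen down
REPEAT 4 [
  -- iteration 1/4 --
  LT 180: heading 0 -> 180
  LT 90: heading 180 -> 270
  REPEAT 4 [
    -- iteration 1/4 --
    RT 90: heading 270 -> 180
    FD 4: (0,0) -> (-4,0) [heading=180, draw]
    FD 8: (-4,0) -> (-12,0) [heading=180, draw]
    -- iteration 2/4 --
    RT 90: heading 180 -> 90
    FD 4: (-12,0) -> (-12,4) [heading=90, draw]
    FD 8: (-12,4) -> (-12,12) [heading=90, draw]
    -- iteration 3/4 --
    RT 90: heading 90 -> 0
    FD 4: (-12,12) -> (-8,12) [heading=0, draw]
    FD 8: (-8,12) -> (0,12) [heading=0, draw]
    -- iteration 4/4 --
    RT 90: heading 0 -> 270
    FD 4: (0,12) -> (0,8) [heading=270, draw]
    FD 8: (0,8) -> (0,0) [heading=270, draw]
  ]
  -- iteration 2/4 --
  LT 180: heading 270 -> 90
  LT 90: heading 90 -> 180
  REPEAT 4 [
    -- iteration 1/4 --
    RT 90: heading 180 -> 90
    FD 4: (0,0) -> (0,4) [heading=90, draw]
    FD 8: (0,4) -> (0,12) [heading=90, draw]
    -- iteration 2/4 --
    RT 90: heading 90 -> 0
    FD 4: (0,12) -> (4,12) [heading=0, draw]
    FD 8: (4,12) -> (12,12) [heading=0, draw]
    -- iteration 3/4 --
    RT 90: heading 0 -> 270
    FD 4: (12,12) -> (12,8) [heading=270, draw]
    FD 8: (12,8) -> (12,0) [heading=270, draw]
    -- iteration 4/4 --
    RT 90: heading 270 -> 180
    FD 4: (12,0) -> (8,0) [heading=180, draw]
    FD 8: (8,0) -> (0,0) [heading=180, draw]
  ]
  -- iteration 3/4 --
  LT 180: heading 180 -> 0
  LT 90: heading 0 -> 90
  REPEAT 4 [
    -- iteration 1/4 --
    RT 90: heading 90 -> 0
    FD 4: (0,0) -> (4,0) [heading=0, draw]
    FD 8: (4,0) -> (12,0) [heading=0, draw]
    -- iteration 2/4 --
    RT 90: heading 0 -> 270
    FD 4: (12,0) -> (12,-4) [heading=270, draw]
    FD 8: (12,-4) -> (12,-12) [heading=270, draw]
    -- iteration 3/4 --
    RT 90: heading 270 -> 180
    FD 4: (12,-12) -> (8,-12) [heading=180, draw]
    FD 8: (8,-12) -> (0,-12) [heading=180, draw]
    -- iteration 4/4 --
    RT 90: heading 180 -> 90
    FD 4: (0,-12) -> (0,-8) [heading=90, draw]
    FD 8: (0,-8) -> (0,0) [heading=90, draw]
  ]
  -- iteration 4/4 --
  LT 180: heading 90 -> 270
  LT 90: heading 270 -> 0
  REPEAT 4 [
    -- iteration 1/4 --
    RT 90: heading 0 -> 270
    FD 4: (0,0) -> (0,-4) [heading=270, draw]
    FD 8: (0,-4) -> (0,-12) [heading=270, draw]
    -- iteration 2/4 --
    RT 90: heading 270 -> 180
    FD 4: (0,-12) -> (-4,-12) [heading=180, draw]
    FD 8: (-4,-12) -> (-12,-12) [heading=180, draw]
    -- iteration 3/4 --
    RT 90: heading 180 -> 90
    FD 4: (-12,-12) -> (-12,-8) [heading=90, draw]
    FD 8: (-12,-8) -> (-12,0) [heading=90, draw]
    -- iteration 4/4 --
    RT 90: heading 90 -> 0
    FD 4: (-12,0) -> (-8,0) [heading=0, draw]
    FD 8: (-8,0) -> (0,0) [heading=0, draw]
  ]
]
FD 5: (0,0) -> (5,0) [heading=0, draw]
Final: pos=(5,0), heading=0, 33 segment(s) drawn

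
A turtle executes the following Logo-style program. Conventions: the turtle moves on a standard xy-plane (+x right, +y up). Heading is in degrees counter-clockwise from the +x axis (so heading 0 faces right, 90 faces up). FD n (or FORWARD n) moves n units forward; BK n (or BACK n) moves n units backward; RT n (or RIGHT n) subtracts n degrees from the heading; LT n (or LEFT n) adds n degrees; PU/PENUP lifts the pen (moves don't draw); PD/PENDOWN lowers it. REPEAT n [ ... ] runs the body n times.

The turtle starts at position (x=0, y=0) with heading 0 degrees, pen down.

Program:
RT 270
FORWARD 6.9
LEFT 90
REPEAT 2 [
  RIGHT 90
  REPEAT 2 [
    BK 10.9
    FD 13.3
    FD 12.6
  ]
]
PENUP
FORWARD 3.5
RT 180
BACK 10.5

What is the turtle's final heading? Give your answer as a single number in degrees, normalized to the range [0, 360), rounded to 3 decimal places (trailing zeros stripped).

Executing turtle program step by step:
Start: pos=(0,0), heading=0, pen down
RT 270: heading 0 -> 90
FD 6.9: (0,0) -> (0,6.9) [heading=90, draw]
LT 90: heading 90 -> 180
REPEAT 2 [
  -- iteration 1/2 --
  RT 90: heading 180 -> 90
  REPEAT 2 [
    -- iteration 1/2 --
    BK 10.9: (0,6.9) -> (0,-4) [heading=90, draw]
    FD 13.3: (0,-4) -> (0,9.3) [heading=90, draw]
    FD 12.6: (0,9.3) -> (0,21.9) [heading=90, draw]
    -- iteration 2/2 --
    BK 10.9: (0,21.9) -> (0,11) [heading=90, draw]
    FD 13.3: (0,11) -> (0,24.3) [heading=90, draw]
    FD 12.6: (0,24.3) -> (0,36.9) [heading=90, draw]
  ]
  -- iteration 2/2 --
  RT 90: heading 90 -> 0
  REPEAT 2 [
    -- iteration 1/2 --
    BK 10.9: (0,36.9) -> (-10.9,36.9) [heading=0, draw]
    FD 13.3: (-10.9,36.9) -> (2.4,36.9) [heading=0, draw]
    FD 12.6: (2.4,36.9) -> (15,36.9) [heading=0, draw]
    -- iteration 2/2 --
    BK 10.9: (15,36.9) -> (4.1,36.9) [heading=0, draw]
    FD 13.3: (4.1,36.9) -> (17.4,36.9) [heading=0, draw]
    FD 12.6: (17.4,36.9) -> (30,36.9) [heading=0, draw]
  ]
]
PU: pen up
FD 3.5: (30,36.9) -> (33.5,36.9) [heading=0, move]
RT 180: heading 0 -> 180
BK 10.5: (33.5,36.9) -> (44,36.9) [heading=180, move]
Final: pos=(44,36.9), heading=180, 13 segment(s) drawn

Answer: 180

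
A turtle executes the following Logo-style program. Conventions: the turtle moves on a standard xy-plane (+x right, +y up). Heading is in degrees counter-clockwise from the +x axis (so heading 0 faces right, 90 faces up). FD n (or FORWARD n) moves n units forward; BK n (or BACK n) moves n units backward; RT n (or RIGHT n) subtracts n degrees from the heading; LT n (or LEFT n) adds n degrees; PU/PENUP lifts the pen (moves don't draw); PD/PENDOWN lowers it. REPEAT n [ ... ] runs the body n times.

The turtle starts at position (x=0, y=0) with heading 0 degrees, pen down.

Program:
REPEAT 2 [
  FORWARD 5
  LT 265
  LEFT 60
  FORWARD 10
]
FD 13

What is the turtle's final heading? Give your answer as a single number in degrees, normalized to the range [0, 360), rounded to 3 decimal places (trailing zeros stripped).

Executing turtle program step by step:
Start: pos=(0,0), heading=0, pen down
REPEAT 2 [
  -- iteration 1/2 --
  FD 5: (0,0) -> (5,0) [heading=0, draw]
  LT 265: heading 0 -> 265
  LT 60: heading 265 -> 325
  FD 10: (5,0) -> (13.192,-5.736) [heading=325, draw]
  -- iteration 2/2 --
  FD 5: (13.192,-5.736) -> (17.287,-8.604) [heading=325, draw]
  LT 265: heading 325 -> 230
  LT 60: heading 230 -> 290
  FD 10: (17.287,-8.604) -> (20.707,-18.001) [heading=290, draw]
]
FD 13: (20.707,-18.001) -> (25.154,-30.217) [heading=290, draw]
Final: pos=(25.154,-30.217), heading=290, 5 segment(s) drawn

Answer: 290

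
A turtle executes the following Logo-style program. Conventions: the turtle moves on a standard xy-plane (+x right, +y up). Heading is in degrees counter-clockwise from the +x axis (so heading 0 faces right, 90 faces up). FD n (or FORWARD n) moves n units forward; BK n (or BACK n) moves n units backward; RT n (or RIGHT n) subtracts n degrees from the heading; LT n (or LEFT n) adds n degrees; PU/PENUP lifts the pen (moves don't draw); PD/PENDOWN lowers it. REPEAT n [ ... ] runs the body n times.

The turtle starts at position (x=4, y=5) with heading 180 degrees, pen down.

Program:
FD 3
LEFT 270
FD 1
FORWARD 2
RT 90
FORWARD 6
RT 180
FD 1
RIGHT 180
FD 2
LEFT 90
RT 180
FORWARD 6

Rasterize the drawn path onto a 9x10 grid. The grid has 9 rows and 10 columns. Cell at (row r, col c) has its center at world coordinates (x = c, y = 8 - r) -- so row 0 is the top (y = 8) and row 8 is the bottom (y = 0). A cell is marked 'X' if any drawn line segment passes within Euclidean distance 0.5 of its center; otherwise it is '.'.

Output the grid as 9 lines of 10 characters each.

Segment 0: (4,5) -> (1,5)
Segment 1: (1,5) -> (1,6)
Segment 2: (1,6) -> (1,8)
Segment 3: (1,8) -> (7,8)
Segment 4: (7,8) -> (6,8)
Segment 5: (6,8) -> (8,8)
Segment 6: (8,8) -> (8,2)

Answer: .XXXXXXXX.
.X......X.
.X......X.
.XXXX...X.
........X.
........X.
........X.
..........
..........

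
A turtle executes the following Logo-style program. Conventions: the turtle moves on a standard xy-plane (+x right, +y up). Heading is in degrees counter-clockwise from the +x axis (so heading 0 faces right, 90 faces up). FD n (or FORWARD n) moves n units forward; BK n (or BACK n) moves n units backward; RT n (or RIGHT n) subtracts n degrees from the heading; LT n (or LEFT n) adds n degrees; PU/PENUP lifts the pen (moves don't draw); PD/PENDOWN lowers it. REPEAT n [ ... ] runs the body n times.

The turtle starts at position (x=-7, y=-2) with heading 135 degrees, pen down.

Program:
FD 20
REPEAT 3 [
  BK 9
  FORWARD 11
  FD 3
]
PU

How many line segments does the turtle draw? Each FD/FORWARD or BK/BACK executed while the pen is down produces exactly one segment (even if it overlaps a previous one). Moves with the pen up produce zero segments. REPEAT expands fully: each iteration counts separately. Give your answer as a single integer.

Answer: 10

Derivation:
Executing turtle program step by step:
Start: pos=(-7,-2), heading=135, pen down
FD 20: (-7,-2) -> (-21.142,12.142) [heading=135, draw]
REPEAT 3 [
  -- iteration 1/3 --
  BK 9: (-21.142,12.142) -> (-14.778,5.778) [heading=135, draw]
  FD 11: (-14.778,5.778) -> (-22.556,13.556) [heading=135, draw]
  FD 3: (-22.556,13.556) -> (-24.678,15.678) [heading=135, draw]
  -- iteration 2/3 --
  BK 9: (-24.678,15.678) -> (-18.314,9.314) [heading=135, draw]
  FD 11: (-18.314,9.314) -> (-26.092,17.092) [heading=135, draw]
  FD 3: (-26.092,17.092) -> (-28.213,19.213) [heading=135, draw]
  -- iteration 3/3 --
  BK 9: (-28.213,19.213) -> (-21.849,12.849) [heading=135, draw]
  FD 11: (-21.849,12.849) -> (-29.627,20.627) [heading=135, draw]
  FD 3: (-29.627,20.627) -> (-31.749,22.749) [heading=135, draw]
]
PU: pen up
Final: pos=(-31.749,22.749), heading=135, 10 segment(s) drawn
Segments drawn: 10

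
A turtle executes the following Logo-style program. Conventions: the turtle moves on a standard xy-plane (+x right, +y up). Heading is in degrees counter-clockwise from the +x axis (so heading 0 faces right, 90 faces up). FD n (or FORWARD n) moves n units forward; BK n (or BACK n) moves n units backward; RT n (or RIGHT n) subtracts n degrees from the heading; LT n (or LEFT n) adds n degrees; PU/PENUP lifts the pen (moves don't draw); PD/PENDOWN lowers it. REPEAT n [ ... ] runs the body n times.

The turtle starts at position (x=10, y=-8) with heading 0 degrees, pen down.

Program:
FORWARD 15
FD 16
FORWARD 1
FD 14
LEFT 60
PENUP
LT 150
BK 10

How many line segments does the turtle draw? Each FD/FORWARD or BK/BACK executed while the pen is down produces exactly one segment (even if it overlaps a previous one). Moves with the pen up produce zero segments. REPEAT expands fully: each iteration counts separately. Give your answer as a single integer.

Answer: 4

Derivation:
Executing turtle program step by step:
Start: pos=(10,-8), heading=0, pen down
FD 15: (10,-8) -> (25,-8) [heading=0, draw]
FD 16: (25,-8) -> (41,-8) [heading=0, draw]
FD 1: (41,-8) -> (42,-8) [heading=0, draw]
FD 14: (42,-8) -> (56,-8) [heading=0, draw]
LT 60: heading 0 -> 60
PU: pen up
LT 150: heading 60 -> 210
BK 10: (56,-8) -> (64.66,-3) [heading=210, move]
Final: pos=(64.66,-3), heading=210, 4 segment(s) drawn
Segments drawn: 4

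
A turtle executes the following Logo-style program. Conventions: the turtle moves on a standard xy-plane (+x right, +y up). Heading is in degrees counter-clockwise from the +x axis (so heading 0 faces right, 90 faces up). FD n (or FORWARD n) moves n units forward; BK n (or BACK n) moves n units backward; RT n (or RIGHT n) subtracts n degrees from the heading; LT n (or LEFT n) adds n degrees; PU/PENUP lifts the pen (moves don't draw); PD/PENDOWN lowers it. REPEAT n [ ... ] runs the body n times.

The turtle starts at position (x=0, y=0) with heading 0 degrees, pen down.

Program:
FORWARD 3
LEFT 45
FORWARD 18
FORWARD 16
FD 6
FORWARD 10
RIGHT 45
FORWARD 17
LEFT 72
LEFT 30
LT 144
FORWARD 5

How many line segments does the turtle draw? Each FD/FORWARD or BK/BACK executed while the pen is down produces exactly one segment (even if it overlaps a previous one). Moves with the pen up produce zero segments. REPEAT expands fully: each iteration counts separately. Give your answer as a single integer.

Answer: 7

Derivation:
Executing turtle program step by step:
Start: pos=(0,0), heading=0, pen down
FD 3: (0,0) -> (3,0) [heading=0, draw]
LT 45: heading 0 -> 45
FD 18: (3,0) -> (15.728,12.728) [heading=45, draw]
FD 16: (15.728,12.728) -> (27.042,24.042) [heading=45, draw]
FD 6: (27.042,24.042) -> (31.284,28.284) [heading=45, draw]
FD 10: (31.284,28.284) -> (38.355,35.355) [heading=45, draw]
RT 45: heading 45 -> 0
FD 17: (38.355,35.355) -> (55.355,35.355) [heading=0, draw]
LT 72: heading 0 -> 72
LT 30: heading 72 -> 102
LT 144: heading 102 -> 246
FD 5: (55.355,35.355) -> (53.322,30.788) [heading=246, draw]
Final: pos=(53.322,30.788), heading=246, 7 segment(s) drawn
Segments drawn: 7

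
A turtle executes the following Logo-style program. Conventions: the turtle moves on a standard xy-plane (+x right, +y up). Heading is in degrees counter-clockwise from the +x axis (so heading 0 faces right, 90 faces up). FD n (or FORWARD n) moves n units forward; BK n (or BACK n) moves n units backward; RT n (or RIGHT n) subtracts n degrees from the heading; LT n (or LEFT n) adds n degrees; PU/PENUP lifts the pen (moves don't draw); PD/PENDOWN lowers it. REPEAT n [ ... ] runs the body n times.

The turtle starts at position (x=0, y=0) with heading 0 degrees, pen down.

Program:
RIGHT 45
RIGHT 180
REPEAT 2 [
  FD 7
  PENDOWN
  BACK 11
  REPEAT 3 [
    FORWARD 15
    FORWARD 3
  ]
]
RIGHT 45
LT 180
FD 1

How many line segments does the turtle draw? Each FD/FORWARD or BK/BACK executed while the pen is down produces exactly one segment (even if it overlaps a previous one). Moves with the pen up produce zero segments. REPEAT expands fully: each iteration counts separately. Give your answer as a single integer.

Executing turtle program step by step:
Start: pos=(0,0), heading=0, pen down
RT 45: heading 0 -> 315
RT 180: heading 315 -> 135
REPEAT 2 [
  -- iteration 1/2 --
  FD 7: (0,0) -> (-4.95,4.95) [heading=135, draw]
  PD: pen down
  BK 11: (-4.95,4.95) -> (2.828,-2.828) [heading=135, draw]
  REPEAT 3 [
    -- iteration 1/3 --
    FD 15: (2.828,-2.828) -> (-7.778,7.778) [heading=135, draw]
    FD 3: (-7.778,7.778) -> (-9.899,9.899) [heading=135, draw]
    -- iteration 2/3 --
    FD 15: (-9.899,9.899) -> (-20.506,20.506) [heading=135, draw]
    FD 3: (-20.506,20.506) -> (-22.627,22.627) [heading=135, draw]
    -- iteration 3/3 --
    FD 15: (-22.627,22.627) -> (-33.234,33.234) [heading=135, draw]
    FD 3: (-33.234,33.234) -> (-35.355,35.355) [heading=135, draw]
  ]
  -- iteration 2/2 --
  FD 7: (-35.355,35.355) -> (-40.305,40.305) [heading=135, draw]
  PD: pen down
  BK 11: (-40.305,40.305) -> (-32.527,32.527) [heading=135, draw]
  REPEAT 3 [
    -- iteration 1/3 --
    FD 15: (-32.527,32.527) -> (-43.134,43.134) [heading=135, draw]
    FD 3: (-43.134,43.134) -> (-45.255,45.255) [heading=135, draw]
    -- iteration 2/3 --
    FD 15: (-45.255,45.255) -> (-55.861,55.861) [heading=135, draw]
    FD 3: (-55.861,55.861) -> (-57.983,57.983) [heading=135, draw]
    -- iteration 3/3 --
    FD 15: (-57.983,57.983) -> (-68.589,68.589) [heading=135, draw]
    FD 3: (-68.589,68.589) -> (-70.711,70.711) [heading=135, draw]
  ]
]
RT 45: heading 135 -> 90
LT 180: heading 90 -> 270
FD 1: (-70.711,70.711) -> (-70.711,69.711) [heading=270, draw]
Final: pos=(-70.711,69.711), heading=270, 17 segment(s) drawn
Segments drawn: 17

Answer: 17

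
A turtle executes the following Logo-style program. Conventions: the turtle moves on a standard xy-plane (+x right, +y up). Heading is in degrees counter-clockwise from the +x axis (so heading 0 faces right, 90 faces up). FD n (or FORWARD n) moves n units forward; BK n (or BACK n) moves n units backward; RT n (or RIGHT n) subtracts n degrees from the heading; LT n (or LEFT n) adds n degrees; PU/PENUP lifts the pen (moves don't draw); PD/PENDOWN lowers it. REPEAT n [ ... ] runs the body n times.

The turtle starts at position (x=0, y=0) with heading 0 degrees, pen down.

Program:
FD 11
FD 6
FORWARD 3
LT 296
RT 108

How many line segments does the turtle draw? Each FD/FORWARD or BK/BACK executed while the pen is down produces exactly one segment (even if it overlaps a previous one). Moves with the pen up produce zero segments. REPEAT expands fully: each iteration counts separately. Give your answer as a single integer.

Answer: 3

Derivation:
Executing turtle program step by step:
Start: pos=(0,0), heading=0, pen down
FD 11: (0,0) -> (11,0) [heading=0, draw]
FD 6: (11,0) -> (17,0) [heading=0, draw]
FD 3: (17,0) -> (20,0) [heading=0, draw]
LT 296: heading 0 -> 296
RT 108: heading 296 -> 188
Final: pos=(20,0), heading=188, 3 segment(s) drawn
Segments drawn: 3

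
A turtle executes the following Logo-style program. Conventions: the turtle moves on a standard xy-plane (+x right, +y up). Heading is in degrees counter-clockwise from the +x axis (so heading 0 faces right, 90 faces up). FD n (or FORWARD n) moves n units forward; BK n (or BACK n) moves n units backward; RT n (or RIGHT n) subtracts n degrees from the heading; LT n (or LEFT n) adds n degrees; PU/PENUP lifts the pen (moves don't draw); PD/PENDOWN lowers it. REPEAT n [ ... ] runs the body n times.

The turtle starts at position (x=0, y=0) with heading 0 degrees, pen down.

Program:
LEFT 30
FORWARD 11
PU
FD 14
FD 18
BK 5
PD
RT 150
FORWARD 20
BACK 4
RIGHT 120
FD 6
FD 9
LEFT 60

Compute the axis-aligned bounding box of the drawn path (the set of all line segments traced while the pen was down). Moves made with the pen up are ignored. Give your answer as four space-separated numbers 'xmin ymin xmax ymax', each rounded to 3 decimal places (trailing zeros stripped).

Executing turtle program step by step:
Start: pos=(0,0), heading=0, pen down
LT 30: heading 0 -> 30
FD 11: (0,0) -> (9.526,5.5) [heading=30, draw]
PU: pen up
FD 14: (9.526,5.5) -> (21.651,12.5) [heading=30, move]
FD 18: (21.651,12.5) -> (37.239,21.5) [heading=30, move]
BK 5: (37.239,21.5) -> (32.909,19) [heading=30, move]
PD: pen down
RT 150: heading 30 -> 240
FD 20: (32.909,19) -> (22.909,1.679) [heading=240, draw]
BK 4: (22.909,1.679) -> (24.909,5.144) [heading=240, draw]
RT 120: heading 240 -> 120
FD 6: (24.909,5.144) -> (21.909,10.34) [heading=120, draw]
FD 9: (21.909,10.34) -> (17.409,18.134) [heading=120, draw]
LT 60: heading 120 -> 180
Final: pos=(17.409,18.134), heading=180, 5 segment(s) drawn

Segment endpoints: x in {0, 9.526, 17.409, 21.909, 22.909, 24.909, 32.909}, y in {0, 1.679, 5.144, 5.5, 10.34, 18.134, 19}
xmin=0, ymin=0, xmax=32.909, ymax=19

Answer: 0 0 32.909 19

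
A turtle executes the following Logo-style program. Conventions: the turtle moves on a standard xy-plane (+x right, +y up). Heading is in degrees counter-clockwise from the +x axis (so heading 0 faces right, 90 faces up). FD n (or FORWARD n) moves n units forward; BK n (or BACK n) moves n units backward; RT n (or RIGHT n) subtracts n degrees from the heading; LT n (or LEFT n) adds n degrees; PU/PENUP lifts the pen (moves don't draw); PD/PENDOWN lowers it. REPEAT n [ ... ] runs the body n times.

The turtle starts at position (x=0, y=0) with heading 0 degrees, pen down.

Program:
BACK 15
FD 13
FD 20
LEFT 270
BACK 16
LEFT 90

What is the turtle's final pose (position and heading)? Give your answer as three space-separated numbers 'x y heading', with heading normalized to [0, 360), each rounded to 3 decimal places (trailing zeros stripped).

Answer: 18 16 0

Derivation:
Executing turtle program step by step:
Start: pos=(0,0), heading=0, pen down
BK 15: (0,0) -> (-15,0) [heading=0, draw]
FD 13: (-15,0) -> (-2,0) [heading=0, draw]
FD 20: (-2,0) -> (18,0) [heading=0, draw]
LT 270: heading 0 -> 270
BK 16: (18,0) -> (18,16) [heading=270, draw]
LT 90: heading 270 -> 0
Final: pos=(18,16), heading=0, 4 segment(s) drawn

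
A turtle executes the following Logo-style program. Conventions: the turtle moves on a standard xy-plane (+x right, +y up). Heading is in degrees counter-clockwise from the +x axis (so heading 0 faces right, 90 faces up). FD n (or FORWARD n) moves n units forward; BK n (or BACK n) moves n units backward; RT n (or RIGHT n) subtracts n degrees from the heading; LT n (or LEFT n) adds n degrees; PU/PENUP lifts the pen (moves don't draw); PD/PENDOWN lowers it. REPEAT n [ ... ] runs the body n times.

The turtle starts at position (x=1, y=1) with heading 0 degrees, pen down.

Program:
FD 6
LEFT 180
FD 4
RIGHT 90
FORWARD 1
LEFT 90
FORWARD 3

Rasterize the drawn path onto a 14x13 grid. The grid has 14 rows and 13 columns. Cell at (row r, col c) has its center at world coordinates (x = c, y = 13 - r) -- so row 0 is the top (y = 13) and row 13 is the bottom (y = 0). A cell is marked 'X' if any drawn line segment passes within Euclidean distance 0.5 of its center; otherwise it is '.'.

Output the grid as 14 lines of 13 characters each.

Answer: .............
.............
.............
.............
.............
.............
.............
.............
.............
.............
.............
XXXX.........
.XXXXXXX.....
.............

Derivation:
Segment 0: (1,1) -> (7,1)
Segment 1: (7,1) -> (3,1)
Segment 2: (3,1) -> (3,2)
Segment 3: (3,2) -> (0,2)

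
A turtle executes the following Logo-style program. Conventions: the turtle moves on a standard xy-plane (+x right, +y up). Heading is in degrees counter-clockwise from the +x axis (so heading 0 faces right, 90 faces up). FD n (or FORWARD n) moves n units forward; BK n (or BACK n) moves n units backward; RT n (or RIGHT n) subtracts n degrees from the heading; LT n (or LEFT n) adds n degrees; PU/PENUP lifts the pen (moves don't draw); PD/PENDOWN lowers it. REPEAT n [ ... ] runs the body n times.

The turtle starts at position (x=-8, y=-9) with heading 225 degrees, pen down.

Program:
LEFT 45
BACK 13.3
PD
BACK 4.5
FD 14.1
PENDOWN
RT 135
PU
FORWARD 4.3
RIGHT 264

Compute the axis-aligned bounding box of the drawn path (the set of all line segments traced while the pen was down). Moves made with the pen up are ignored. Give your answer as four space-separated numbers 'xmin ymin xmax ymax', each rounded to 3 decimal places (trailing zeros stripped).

Executing turtle program step by step:
Start: pos=(-8,-9), heading=225, pen down
LT 45: heading 225 -> 270
BK 13.3: (-8,-9) -> (-8,4.3) [heading=270, draw]
PD: pen down
BK 4.5: (-8,4.3) -> (-8,8.8) [heading=270, draw]
FD 14.1: (-8,8.8) -> (-8,-5.3) [heading=270, draw]
PD: pen down
RT 135: heading 270 -> 135
PU: pen up
FD 4.3: (-8,-5.3) -> (-11.041,-2.259) [heading=135, move]
RT 264: heading 135 -> 231
Final: pos=(-11.041,-2.259), heading=231, 3 segment(s) drawn

Segment endpoints: x in {-8, -8, -8, -8}, y in {-9, -5.3, 4.3, 8.8}
xmin=-8, ymin=-9, xmax=-8, ymax=8.8

Answer: -8 -9 -8 8.8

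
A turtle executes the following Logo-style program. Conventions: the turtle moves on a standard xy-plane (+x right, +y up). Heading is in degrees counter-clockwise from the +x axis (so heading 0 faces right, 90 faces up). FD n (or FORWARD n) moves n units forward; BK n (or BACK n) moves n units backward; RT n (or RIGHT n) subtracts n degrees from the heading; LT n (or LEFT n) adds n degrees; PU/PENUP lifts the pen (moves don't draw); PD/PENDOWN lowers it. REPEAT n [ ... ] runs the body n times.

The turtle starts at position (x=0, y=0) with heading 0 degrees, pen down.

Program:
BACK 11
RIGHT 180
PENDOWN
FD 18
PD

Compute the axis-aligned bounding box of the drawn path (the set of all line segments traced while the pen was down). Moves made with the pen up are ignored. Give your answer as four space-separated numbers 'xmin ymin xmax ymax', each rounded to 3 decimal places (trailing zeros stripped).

Answer: -29 0 0 0

Derivation:
Executing turtle program step by step:
Start: pos=(0,0), heading=0, pen down
BK 11: (0,0) -> (-11,0) [heading=0, draw]
RT 180: heading 0 -> 180
PD: pen down
FD 18: (-11,0) -> (-29,0) [heading=180, draw]
PD: pen down
Final: pos=(-29,0), heading=180, 2 segment(s) drawn

Segment endpoints: x in {-29, -11, 0}, y in {0, 0}
xmin=-29, ymin=0, xmax=0, ymax=0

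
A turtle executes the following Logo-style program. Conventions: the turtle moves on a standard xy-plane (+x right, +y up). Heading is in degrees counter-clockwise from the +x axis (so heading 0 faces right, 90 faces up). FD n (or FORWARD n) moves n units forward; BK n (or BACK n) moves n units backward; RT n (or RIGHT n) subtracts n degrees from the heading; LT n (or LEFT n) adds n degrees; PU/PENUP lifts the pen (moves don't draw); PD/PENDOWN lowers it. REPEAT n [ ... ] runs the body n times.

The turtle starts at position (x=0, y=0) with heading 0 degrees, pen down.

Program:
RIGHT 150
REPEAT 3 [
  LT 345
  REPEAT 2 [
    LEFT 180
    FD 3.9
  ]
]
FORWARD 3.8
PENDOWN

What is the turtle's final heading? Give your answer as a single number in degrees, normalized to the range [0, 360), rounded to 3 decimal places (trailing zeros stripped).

Answer: 165

Derivation:
Executing turtle program step by step:
Start: pos=(0,0), heading=0, pen down
RT 150: heading 0 -> 210
REPEAT 3 [
  -- iteration 1/3 --
  LT 345: heading 210 -> 195
  REPEAT 2 [
    -- iteration 1/2 --
    LT 180: heading 195 -> 15
    FD 3.9: (0,0) -> (3.767,1.009) [heading=15, draw]
    -- iteration 2/2 --
    LT 180: heading 15 -> 195
    FD 3.9: (3.767,1.009) -> (0,0) [heading=195, draw]
  ]
  -- iteration 2/3 --
  LT 345: heading 195 -> 180
  REPEAT 2 [
    -- iteration 1/2 --
    LT 180: heading 180 -> 0
    FD 3.9: (0,0) -> (3.9,0) [heading=0, draw]
    -- iteration 2/2 --
    LT 180: heading 0 -> 180
    FD 3.9: (3.9,0) -> (0,0) [heading=180, draw]
  ]
  -- iteration 3/3 --
  LT 345: heading 180 -> 165
  REPEAT 2 [
    -- iteration 1/2 --
    LT 180: heading 165 -> 345
    FD 3.9: (0,0) -> (3.767,-1.009) [heading=345, draw]
    -- iteration 2/2 --
    LT 180: heading 345 -> 165
    FD 3.9: (3.767,-1.009) -> (0,0) [heading=165, draw]
  ]
]
FD 3.8: (0,0) -> (-3.671,0.984) [heading=165, draw]
PD: pen down
Final: pos=(-3.671,0.984), heading=165, 7 segment(s) drawn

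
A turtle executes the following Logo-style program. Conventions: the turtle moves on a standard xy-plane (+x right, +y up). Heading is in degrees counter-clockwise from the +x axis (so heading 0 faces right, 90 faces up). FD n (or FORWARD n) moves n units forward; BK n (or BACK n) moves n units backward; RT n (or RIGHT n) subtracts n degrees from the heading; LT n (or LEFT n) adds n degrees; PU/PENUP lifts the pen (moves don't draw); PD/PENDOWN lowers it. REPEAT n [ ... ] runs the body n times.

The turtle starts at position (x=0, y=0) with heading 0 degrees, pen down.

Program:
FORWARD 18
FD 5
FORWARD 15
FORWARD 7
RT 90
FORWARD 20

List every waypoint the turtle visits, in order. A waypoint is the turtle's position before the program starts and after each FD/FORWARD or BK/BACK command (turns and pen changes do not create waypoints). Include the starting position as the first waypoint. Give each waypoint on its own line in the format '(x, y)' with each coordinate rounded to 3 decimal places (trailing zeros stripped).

Executing turtle program step by step:
Start: pos=(0,0), heading=0, pen down
FD 18: (0,0) -> (18,0) [heading=0, draw]
FD 5: (18,0) -> (23,0) [heading=0, draw]
FD 15: (23,0) -> (38,0) [heading=0, draw]
FD 7: (38,0) -> (45,0) [heading=0, draw]
RT 90: heading 0 -> 270
FD 20: (45,0) -> (45,-20) [heading=270, draw]
Final: pos=(45,-20), heading=270, 5 segment(s) drawn
Waypoints (6 total):
(0, 0)
(18, 0)
(23, 0)
(38, 0)
(45, 0)
(45, -20)

Answer: (0, 0)
(18, 0)
(23, 0)
(38, 0)
(45, 0)
(45, -20)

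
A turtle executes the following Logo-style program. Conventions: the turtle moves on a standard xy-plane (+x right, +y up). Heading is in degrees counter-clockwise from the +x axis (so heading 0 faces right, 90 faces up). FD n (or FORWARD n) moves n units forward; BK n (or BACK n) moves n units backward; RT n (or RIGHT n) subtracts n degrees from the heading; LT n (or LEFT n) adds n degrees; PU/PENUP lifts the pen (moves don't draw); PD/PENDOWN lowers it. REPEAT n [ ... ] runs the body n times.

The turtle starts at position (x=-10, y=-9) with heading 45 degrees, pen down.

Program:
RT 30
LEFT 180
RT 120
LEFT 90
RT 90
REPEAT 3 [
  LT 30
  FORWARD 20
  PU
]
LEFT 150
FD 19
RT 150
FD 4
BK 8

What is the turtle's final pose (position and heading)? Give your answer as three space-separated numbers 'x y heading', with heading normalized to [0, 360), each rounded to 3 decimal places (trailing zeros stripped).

Executing turtle program step by step:
Start: pos=(-10,-9), heading=45, pen down
RT 30: heading 45 -> 15
LT 180: heading 15 -> 195
RT 120: heading 195 -> 75
LT 90: heading 75 -> 165
RT 90: heading 165 -> 75
REPEAT 3 [
  -- iteration 1/3 --
  LT 30: heading 75 -> 105
  FD 20: (-10,-9) -> (-15.176,10.319) [heading=105, draw]
  PU: pen up
  -- iteration 2/3 --
  LT 30: heading 105 -> 135
  FD 20: (-15.176,10.319) -> (-29.319,24.461) [heading=135, move]
  PU: pen up
  -- iteration 3/3 --
  LT 30: heading 135 -> 165
  FD 20: (-29.319,24.461) -> (-48.637,29.637) [heading=165, move]
  PU: pen up
]
LT 150: heading 165 -> 315
FD 19: (-48.637,29.637) -> (-35.202,16.202) [heading=315, move]
RT 150: heading 315 -> 165
FD 4: (-35.202,16.202) -> (-39.066,17.237) [heading=165, move]
BK 8: (-39.066,17.237) -> (-31.338,15.167) [heading=165, move]
Final: pos=(-31.338,15.167), heading=165, 1 segment(s) drawn

Answer: -31.338 15.167 165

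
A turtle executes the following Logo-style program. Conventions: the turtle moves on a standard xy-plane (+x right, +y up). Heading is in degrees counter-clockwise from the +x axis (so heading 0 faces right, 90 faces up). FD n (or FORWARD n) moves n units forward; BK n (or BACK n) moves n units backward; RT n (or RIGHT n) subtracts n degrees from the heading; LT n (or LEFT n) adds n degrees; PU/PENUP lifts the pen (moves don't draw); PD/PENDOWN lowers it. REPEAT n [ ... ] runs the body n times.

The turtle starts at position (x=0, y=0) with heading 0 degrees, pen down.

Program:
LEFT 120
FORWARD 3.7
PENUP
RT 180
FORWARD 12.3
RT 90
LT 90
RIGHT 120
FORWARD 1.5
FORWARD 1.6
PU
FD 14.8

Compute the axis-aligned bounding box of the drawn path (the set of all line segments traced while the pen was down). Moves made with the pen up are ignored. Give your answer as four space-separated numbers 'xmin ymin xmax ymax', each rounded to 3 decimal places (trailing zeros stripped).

Executing turtle program step by step:
Start: pos=(0,0), heading=0, pen down
LT 120: heading 0 -> 120
FD 3.7: (0,0) -> (-1.85,3.204) [heading=120, draw]
PU: pen up
RT 180: heading 120 -> 300
FD 12.3: (-1.85,3.204) -> (4.3,-7.448) [heading=300, move]
RT 90: heading 300 -> 210
LT 90: heading 210 -> 300
RT 120: heading 300 -> 180
FD 1.5: (4.3,-7.448) -> (2.8,-7.448) [heading=180, move]
FD 1.6: (2.8,-7.448) -> (1.2,-7.448) [heading=180, move]
PU: pen up
FD 14.8: (1.2,-7.448) -> (-13.6,-7.448) [heading=180, move]
Final: pos=(-13.6,-7.448), heading=180, 1 segment(s) drawn

Segment endpoints: x in {-1.85, 0}, y in {0, 3.204}
xmin=-1.85, ymin=0, xmax=0, ymax=3.204

Answer: -1.85 0 0 3.204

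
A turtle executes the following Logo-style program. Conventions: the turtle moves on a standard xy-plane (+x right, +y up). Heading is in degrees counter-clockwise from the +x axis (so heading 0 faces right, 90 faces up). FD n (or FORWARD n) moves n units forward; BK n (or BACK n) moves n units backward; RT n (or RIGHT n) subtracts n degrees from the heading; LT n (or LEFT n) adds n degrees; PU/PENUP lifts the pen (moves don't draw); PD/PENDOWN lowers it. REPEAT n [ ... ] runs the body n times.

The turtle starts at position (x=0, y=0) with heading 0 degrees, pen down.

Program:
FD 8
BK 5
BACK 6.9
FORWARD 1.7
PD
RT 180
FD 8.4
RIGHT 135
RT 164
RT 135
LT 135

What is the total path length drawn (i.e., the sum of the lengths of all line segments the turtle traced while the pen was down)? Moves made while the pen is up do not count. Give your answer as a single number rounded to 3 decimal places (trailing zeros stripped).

Answer: 30

Derivation:
Executing turtle program step by step:
Start: pos=(0,0), heading=0, pen down
FD 8: (0,0) -> (8,0) [heading=0, draw]
BK 5: (8,0) -> (3,0) [heading=0, draw]
BK 6.9: (3,0) -> (-3.9,0) [heading=0, draw]
FD 1.7: (-3.9,0) -> (-2.2,0) [heading=0, draw]
PD: pen down
RT 180: heading 0 -> 180
FD 8.4: (-2.2,0) -> (-10.6,0) [heading=180, draw]
RT 135: heading 180 -> 45
RT 164: heading 45 -> 241
RT 135: heading 241 -> 106
LT 135: heading 106 -> 241
Final: pos=(-10.6,0), heading=241, 5 segment(s) drawn

Segment lengths:
  seg 1: (0,0) -> (8,0), length = 8
  seg 2: (8,0) -> (3,0), length = 5
  seg 3: (3,0) -> (-3.9,0), length = 6.9
  seg 4: (-3.9,0) -> (-2.2,0), length = 1.7
  seg 5: (-2.2,0) -> (-10.6,0), length = 8.4
Total = 30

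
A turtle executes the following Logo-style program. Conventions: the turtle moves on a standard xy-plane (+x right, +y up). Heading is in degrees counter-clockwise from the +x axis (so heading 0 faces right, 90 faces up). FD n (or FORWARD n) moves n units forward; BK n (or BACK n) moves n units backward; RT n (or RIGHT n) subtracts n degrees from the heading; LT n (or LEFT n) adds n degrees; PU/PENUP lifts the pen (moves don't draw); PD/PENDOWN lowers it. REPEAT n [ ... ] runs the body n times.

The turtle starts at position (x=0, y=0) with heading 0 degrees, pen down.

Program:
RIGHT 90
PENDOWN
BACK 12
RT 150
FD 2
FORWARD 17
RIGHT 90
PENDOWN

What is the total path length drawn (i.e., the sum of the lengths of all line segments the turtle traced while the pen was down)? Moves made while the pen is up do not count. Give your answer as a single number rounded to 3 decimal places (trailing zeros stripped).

Answer: 31

Derivation:
Executing turtle program step by step:
Start: pos=(0,0), heading=0, pen down
RT 90: heading 0 -> 270
PD: pen down
BK 12: (0,0) -> (0,12) [heading=270, draw]
RT 150: heading 270 -> 120
FD 2: (0,12) -> (-1,13.732) [heading=120, draw]
FD 17: (-1,13.732) -> (-9.5,28.454) [heading=120, draw]
RT 90: heading 120 -> 30
PD: pen down
Final: pos=(-9.5,28.454), heading=30, 3 segment(s) drawn

Segment lengths:
  seg 1: (0,0) -> (0,12), length = 12
  seg 2: (0,12) -> (-1,13.732), length = 2
  seg 3: (-1,13.732) -> (-9.5,28.454), length = 17
Total = 31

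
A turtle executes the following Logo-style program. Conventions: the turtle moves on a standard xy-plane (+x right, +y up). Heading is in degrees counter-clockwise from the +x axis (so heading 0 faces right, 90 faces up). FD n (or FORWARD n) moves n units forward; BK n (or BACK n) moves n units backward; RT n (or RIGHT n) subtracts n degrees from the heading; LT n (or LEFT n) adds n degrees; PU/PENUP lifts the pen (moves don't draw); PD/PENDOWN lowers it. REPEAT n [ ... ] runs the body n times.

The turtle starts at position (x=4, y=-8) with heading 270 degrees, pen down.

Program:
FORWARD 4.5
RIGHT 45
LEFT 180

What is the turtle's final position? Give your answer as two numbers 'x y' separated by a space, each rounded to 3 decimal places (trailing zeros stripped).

Executing turtle program step by step:
Start: pos=(4,-8), heading=270, pen down
FD 4.5: (4,-8) -> (4,-12.5) [heading=270, draw]
RT 45: heading 270 -> 225
LT 180: heading 225 -> 45
Final: pos=(4,-12.5), heading=45, 1 segment(s) drawn

Answer: 4 -12.5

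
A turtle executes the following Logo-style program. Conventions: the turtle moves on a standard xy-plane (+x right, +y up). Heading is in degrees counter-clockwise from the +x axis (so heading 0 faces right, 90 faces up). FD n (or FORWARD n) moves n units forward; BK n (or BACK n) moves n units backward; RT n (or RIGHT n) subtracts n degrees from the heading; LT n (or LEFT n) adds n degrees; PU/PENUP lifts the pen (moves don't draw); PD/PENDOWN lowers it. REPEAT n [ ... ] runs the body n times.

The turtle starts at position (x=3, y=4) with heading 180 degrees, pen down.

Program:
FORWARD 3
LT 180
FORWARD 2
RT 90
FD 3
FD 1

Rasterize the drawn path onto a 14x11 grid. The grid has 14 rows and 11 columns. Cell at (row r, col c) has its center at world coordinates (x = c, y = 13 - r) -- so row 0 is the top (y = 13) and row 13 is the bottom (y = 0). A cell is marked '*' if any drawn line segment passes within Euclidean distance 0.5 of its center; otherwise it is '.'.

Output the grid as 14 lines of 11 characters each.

Answer: ...........
...........
...........
...........
...........
...........
...........
...........
...........
****.......
..*........
..*........
..*........
..*........

Derivation:
Segment 0: (3,4) -> (0,4)
Segment 1: (0,4) -> (2,4)
Segment 2: (2,4) -> (2,1)
Segment 3: (2,1) -> (2,-0)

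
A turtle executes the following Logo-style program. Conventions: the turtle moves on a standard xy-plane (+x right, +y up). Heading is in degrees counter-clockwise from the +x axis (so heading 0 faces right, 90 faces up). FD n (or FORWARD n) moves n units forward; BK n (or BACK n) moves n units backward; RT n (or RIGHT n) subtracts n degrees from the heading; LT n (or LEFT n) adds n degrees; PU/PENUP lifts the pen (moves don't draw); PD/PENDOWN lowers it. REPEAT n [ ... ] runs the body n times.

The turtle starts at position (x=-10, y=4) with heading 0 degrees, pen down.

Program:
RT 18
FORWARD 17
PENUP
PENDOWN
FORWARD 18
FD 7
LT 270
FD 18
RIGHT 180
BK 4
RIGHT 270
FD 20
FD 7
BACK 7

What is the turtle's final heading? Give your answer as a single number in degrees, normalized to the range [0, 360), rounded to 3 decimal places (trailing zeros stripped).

Executing turtle program step by step:
Start: pos=(-10,4), heading=0, pen down
RT 18: heading 0 -> 342
FD 17: (-10,4) -> (6.168,-1.253) [heading=342, draw]
PU: pen up
PD: pen down
FD 18: (6.168,-1.253) -> (23.287,-6.816) [heading=342, draw]
FD 7: (23.287,-6.816) -> (29.944,-8.979) [heading=342, draw]
LT 270: heading 342 -> 252
FD 18: (29.944,-8.979) -> (24.382,-26.098) [heading=252, draw]
RT 180: heading 252 -> 72
BK 4: (24.382,-26.098) -> (23.146,-29.902) [heading=72, draw]
RT 270: heading 72 -> 162
FD 20: (23.146,-29.902) -> (4.125,-23.722) [heading=162, draw]
FD 7: (4.125,-23.722) -> (-2.533,-21.558) [heading=162, draw]
BK 7: (-2.533,-21.558) -> (4.125,-23.722) [heading=162, draw]
Final: pos=(4.125,-23.722), heading=162, 8 segment(s) drawn

Answer: 162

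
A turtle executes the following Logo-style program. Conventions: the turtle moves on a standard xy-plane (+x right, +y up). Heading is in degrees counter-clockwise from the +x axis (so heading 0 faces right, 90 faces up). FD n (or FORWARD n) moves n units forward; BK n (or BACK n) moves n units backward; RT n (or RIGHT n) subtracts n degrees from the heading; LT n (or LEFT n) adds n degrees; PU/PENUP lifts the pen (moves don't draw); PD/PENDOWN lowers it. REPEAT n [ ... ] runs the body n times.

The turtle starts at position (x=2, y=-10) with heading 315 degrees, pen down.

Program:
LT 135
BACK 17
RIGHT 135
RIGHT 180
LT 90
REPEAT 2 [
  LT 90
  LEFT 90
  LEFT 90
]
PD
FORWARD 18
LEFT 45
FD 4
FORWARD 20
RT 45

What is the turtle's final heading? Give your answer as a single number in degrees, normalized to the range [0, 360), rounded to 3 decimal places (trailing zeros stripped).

Answer: 45

Derivation:
Executing turtle program step by step:
Start: pos=(2,-10), heading=315, pen down
LT 135: heading 315 -> 90
BK 17: (2,-10) -> (2,-27) [heading=90, draw]
RT 135: heading 90 -> 315
RT 180: heading 315 -> 135
LT 90: heading 135 -> 225
REPEAT 2 [
  -- iteration 1/2 --
  LT 90: heading 225 -> 315
  LT 90: heading 315 -> 45
  LT 90: heading 45 -> 135
  -- iteration 2/2 --
  LT 90: heading 135 -> 225
  LT 90: heading 225 -> 315
  LT 90: heading 315 -> 45
]
PD: pen down
FD 18: (2,-27) -> (14.728,-14.272) [heading=45, draw]
LT 45: heading 45 -> 90
FD 4: (14.728,-14.272) -> (14.728,-10.272) [heading=90, draw]
FD 20: (14.728,-10.272) -> (14.728,9.728) [heading=90, draw]
RT 45: heading 90 -> 45
Final: pos=(14.728,9.728), heading=45, 4 segment(s) drawn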